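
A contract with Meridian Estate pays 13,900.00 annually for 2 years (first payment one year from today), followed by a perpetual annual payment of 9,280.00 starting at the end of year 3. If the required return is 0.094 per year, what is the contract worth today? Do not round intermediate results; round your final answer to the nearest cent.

PV of 2-year annuity: 13,900.00 × [1 − (1+0.094)^−2] / 0.094 = 24319.62274
Perpetuity value at year 2: 9,280.00 / 0.094 = 98723.40426
PV of perpetuity: 98723.40426 / (1+0.094)^2 = 82486.99425
Total PV = 24319.62274 + 82486.99425 = 106806.61699

106806.62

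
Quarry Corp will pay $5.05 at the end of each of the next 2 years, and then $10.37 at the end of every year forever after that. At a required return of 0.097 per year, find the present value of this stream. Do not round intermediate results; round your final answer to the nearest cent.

PV of 2-year annuity: $5.05 × [1 − (1+0.097)^−2] / 0.097 = 8.79988
Perpetuity value at year 2: $10.37 / 0.097 = 106.90722
PV of perpetuity: 106.90722 / (1+0.097)^2 = 88.83698
Total PV = 8.79988 + 88.83698 = 97.63685

$97.64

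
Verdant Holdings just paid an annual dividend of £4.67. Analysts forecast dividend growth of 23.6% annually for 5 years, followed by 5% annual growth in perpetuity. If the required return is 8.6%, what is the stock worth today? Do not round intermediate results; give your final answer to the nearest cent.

£295.11

D_1 = 5.77212
D_2 = 7.13434
D_3 = 8.81804
D_4 = 10.89910
D_5 = 13.47129
Terminal value at year 5: TV = D_5×(1+g_2)/(r−g_2) = 14.14486/0.036 = 392.91267
P_0 = D_1/(1+r)^1 + D_2/(1+r)^2 + D_3/(1+r)^3 + D_4/(1+r)^4 + D_5/(1+r)^5 + TV/(1+r)^5
    = 5.31503 + 6.04915 + 6.88467 + 7.83559 + 8.91785 + 260.10393 = 295.10620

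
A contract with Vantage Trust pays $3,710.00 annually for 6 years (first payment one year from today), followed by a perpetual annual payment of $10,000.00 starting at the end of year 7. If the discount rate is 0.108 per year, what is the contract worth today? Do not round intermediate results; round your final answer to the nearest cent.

$65828.49

PV of 6-year annuity: $3,710.00 × [1 − (1+0.108)^−6] / 0.108 = 15786.14060
Perpetuity value at year 6: $10,000.00 / 0.108 = 92592.59259
PV of perpetuity: 92592.59259 / (1+0.108)^6 = 50042.34840
Total PV = 15786.14060 + 50042.34840 = 65828.48899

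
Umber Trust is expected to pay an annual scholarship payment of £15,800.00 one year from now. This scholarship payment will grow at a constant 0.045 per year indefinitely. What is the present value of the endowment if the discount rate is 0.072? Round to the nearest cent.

£585185.19

Growing perpetuity: P = D₁ / (r − g) = £15,800.0000 / (0.072 − 0.045) = £585,185.19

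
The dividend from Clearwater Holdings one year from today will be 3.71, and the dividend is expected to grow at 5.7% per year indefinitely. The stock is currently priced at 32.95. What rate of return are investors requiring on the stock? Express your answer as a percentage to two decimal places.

P = D₁/(r − g) ⇒ r = D₁/P + g = 3.7100/32.95 + 0.057 = 0.112595 + 0.057 = 0.169595

16.96%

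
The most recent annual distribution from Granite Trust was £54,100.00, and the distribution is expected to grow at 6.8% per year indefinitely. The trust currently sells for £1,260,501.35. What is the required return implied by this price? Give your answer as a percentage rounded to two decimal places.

D₁ = £54,100.00 × 1.068 = £57,778.8000
P = D₁/(r − g) ⇒ r = D₁/P + g = £57,778.8000/£1,260,501.35 + 0.068 = 0.045838 + 0.068 = 0.113838

11.38%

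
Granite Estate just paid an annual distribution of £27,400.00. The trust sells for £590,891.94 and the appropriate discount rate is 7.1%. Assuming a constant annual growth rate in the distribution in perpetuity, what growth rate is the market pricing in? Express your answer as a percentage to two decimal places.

P = D₀(1+g)/(r−g) ⇒ P(r−g) = D₀(1+g) ⇒ g(P+D₀) = P·r − D₀
g = (P·r − D₀)/(P + D₀) = (£590,891.94×0.071 − £27,400.00) / (£590,891.94 + £27,400.00) = 0.023538

2.35%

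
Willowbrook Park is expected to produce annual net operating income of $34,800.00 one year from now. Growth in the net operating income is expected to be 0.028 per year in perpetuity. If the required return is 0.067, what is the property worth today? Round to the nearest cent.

Growing perpetuity: P = D₁ / (r − g) = $34,800.0000 / (0.067 − 0.028) = $892,307.69

$892307.69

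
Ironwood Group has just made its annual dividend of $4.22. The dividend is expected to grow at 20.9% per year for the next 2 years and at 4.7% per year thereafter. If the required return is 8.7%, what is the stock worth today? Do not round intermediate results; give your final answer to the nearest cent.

D_1 = 5.10198
D_2 = 6.16829
Terminal value at year 2: TV = D_2×(1+g_2)/(r−g_2) = 6.45820/0.04 = 161.45509
P_0 = D_1/(1+r)^1 + D_2/(1+r)^2 + TV/(1+r)^2
    = 4.69363 + 5.22043 + 136.64466 = 146.55872

$146.56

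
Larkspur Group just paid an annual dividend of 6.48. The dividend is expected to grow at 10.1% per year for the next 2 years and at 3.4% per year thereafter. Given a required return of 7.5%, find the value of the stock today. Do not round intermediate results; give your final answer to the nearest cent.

184.86

D_1 = 7.13448
D_2 = 7.85506
Terminal value at year 2: TV = D_2×(1+g_2)/(r−g_2) = 8.12213/0.041 = 198.10084
P_0 = D_1/(1+r)^1 + D_2/(1+r)^2 + TV/(1+r)^2
    = 6.63673 + 6.79724 + 171.42312 = 184.85709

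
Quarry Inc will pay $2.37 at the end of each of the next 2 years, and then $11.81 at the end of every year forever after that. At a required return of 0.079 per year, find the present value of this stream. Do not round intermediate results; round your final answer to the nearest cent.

$132.64

PV of 2-year annuity: $2.37 × [1 − (1+0.079)^−2] / 0.079 = 4.23214
Perpetuity value at year 2: $11.81 / 0.079 = 149.49367
PV of perpetuity: 149.49367 / (1+0.079)^2 = 128.40440
Total PV = 4.23214 + 128.40440 = 132.63654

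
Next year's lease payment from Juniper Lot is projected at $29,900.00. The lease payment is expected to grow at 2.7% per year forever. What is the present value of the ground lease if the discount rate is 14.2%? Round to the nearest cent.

Growing perpetuity: P = D₁ / (r − g) = $29,900.0000 / (0.142 − 0.027) = $260,000.00

$260000.00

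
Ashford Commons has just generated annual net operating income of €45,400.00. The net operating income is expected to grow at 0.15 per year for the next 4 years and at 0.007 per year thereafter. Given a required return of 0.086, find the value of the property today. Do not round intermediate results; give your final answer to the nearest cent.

D_1 = 52210.00000
D_2 = 60041.50000
D_3 = 69047.72500
D_4 = 79404.88375
Terminal value at year 4: TV = D_4×(1+g_2)/(r−g_2) = 79960.71794/0.079 = 1012160.98653
P_0 = D_1/(1+r)^1 + D_2/(1+r)^2 + D_3/(1+r)^3 + D_4/(1+r)^4 + TV/(1+r)^4
    = 48075.50645 + 50908.68546 + 53908.82899 + 57085.77655 + 727662.99987 = 937641.79732

€937641.80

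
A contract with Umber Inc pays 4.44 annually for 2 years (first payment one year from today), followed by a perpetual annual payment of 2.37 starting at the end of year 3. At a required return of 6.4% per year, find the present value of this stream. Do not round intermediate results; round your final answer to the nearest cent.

PV of 2-year annuity: 4.44 × [1 − (1+0.064)^−2] / 0.064 = 8.09486
Perpetuity value at year 2: 2.37 / 0.064 = 37.03125
PV of perpetuity: 37.03125 / (1+0.064)^2 = 32.71034
Total PV = 8.09486 + 32.71034 = 40.80521

40.81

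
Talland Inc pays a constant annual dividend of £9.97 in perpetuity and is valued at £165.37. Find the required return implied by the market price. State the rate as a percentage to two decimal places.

P = C/r ⇒ r = C/P = £9.97/£165.37 = 0.060289

6.03%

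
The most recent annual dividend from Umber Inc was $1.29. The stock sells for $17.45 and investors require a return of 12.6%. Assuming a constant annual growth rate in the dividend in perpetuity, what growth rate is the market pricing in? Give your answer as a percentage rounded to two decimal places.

4.85%

P = D₀(1+g)/(r−g) ⇒ P(r−g) = D₀(1+g) ⇒ g(P+D₀) = P·r − D₀
g = (P·r − D₀)/(P + D₀) = ($17.45×0.126 − $1.29) / ($17.45 + $1.29) = 0.048490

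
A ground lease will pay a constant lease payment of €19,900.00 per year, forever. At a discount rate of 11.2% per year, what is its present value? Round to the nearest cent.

€177678.57

Level perpetuity: PV = C / r = €19,900.00 / 0.112 = €177,678.57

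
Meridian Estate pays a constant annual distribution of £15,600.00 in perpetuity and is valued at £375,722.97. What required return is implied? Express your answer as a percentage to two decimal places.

P = C/r ⇒ r = C/P = £15,600.00/£375,722.97 = 0.041520

4.15%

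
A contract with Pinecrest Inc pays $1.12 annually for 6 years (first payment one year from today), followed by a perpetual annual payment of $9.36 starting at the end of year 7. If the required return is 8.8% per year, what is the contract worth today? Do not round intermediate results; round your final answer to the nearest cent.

PV of 6-year annuity: $1.12 × [1 − (1+0.088)^−6] / 0.088 = 5.05433
Perpetuity value at year 6: $9.36 / 0.088 = 106.36364
PV of perpetuity: 106.36364 / (1+0.088)^6 = 64.12388
Total PV = 5.05433 + 64.12388 = 69.17821

$69.18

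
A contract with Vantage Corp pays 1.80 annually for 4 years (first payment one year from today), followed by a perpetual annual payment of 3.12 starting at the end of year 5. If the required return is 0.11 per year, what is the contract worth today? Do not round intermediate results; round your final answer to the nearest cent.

PV of 4-year annuity: 1.80 × [1 − (1+0.11)^−4] / 0.11 = 5.58440
Perpetuity value at year 4: 3.12 / 0.11 = 28.36364
PV of perpetuity: 28.36364 / (1+0.11)^4 = 18.68401
Total PV = 5.58440 + 18.68401 = 24.26841

24.27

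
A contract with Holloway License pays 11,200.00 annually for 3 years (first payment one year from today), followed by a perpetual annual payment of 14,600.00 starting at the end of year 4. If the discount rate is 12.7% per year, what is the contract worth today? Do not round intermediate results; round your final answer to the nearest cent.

PV of 3-year annuity: 11,200.00 × [1 − (1+0.127)^−3] / 0.127 = 26580.20421
Perpetuity value at year 3: 14,600.00 / 0.127 = 114960.62992
PV of perpetuity: 114960.62992 / (1+0.127)^3 = 80311.43514
Total PV = 26580.20421 + 80311.43514 = 106891.63936

106891.64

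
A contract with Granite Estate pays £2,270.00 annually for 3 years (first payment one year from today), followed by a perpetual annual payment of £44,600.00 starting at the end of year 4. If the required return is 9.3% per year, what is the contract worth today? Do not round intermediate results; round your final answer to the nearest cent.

PV of 3-year annuity: £2,270.00 × [1 − (1+0.093)^−3] / 0.093 = 5715.45508
Perpetuity value at year 3: £44,600.00 / 0.093 = 479569.89247
PV of perpetuity: 479569.89247 / (1+0.093)^3 = 367275.04812
Total PV = 5715.45508 + 367275.04812 = 372990.50320

£372990.50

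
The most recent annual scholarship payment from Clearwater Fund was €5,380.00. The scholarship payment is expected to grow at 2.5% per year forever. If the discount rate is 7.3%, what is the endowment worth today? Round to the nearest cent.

D₁ = D₀ × (1 + g) = €5,380.00 × 1.025 = €5,514.5000
Growing perpetuity: P = D₁ / (r − g) = €5,514.5000 / (0.073 − 0.025) = €114,885.42

€114885.42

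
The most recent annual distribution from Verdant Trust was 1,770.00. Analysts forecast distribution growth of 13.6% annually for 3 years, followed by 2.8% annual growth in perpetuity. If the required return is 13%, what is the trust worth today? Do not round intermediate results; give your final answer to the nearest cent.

D_1 = 2010.72000
D_2 = 2284.17792
D_3 = 2594.82612
Terminal value at year 3: TV = D_3×(1+g_2)/(r−g_2) = 2667.48125/0.102 = 26151.77695
P_0 = D_1/(1+r)^1 + D_2/(1+r)^2 + D_3/(1+r)^3 + TV/(1+r)^3
    = 1779.39823 + 1788.84636 + 1798.34466 + 18124.49326 = 23491.08251

23491.08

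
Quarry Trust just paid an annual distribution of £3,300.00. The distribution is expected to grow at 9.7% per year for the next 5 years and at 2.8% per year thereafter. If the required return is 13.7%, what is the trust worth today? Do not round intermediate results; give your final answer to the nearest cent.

D_1 = 3620.10000
D_2 = 3971.24970
D_3 = 4356.46092
D_4 = 4779.03763
D_5 = 5242.60428
Terminal value at year 5: TV = D_5×(1+g_2)/(r−g_2) = 5389.39720/0.109 = 49444.01101
P_0 = D_1/(1+r)^1 + D_2/(1+r)^2 + D_3/(1+r)^3 + D_4/(1+r)^4 + D_5/(1+r)^5 + TV/(1+r)^5
    = 3183.90501 + 3071.89428 + 2963.82412 + 2859.55590 + 2758.95587 + 26020.24438 = 40858.37957

£40858.38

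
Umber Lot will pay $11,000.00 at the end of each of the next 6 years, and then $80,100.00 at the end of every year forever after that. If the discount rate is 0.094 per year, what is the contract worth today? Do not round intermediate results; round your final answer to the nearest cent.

PV of 6-year annuity: $11,000.00 × [1 − (1+0.094)^−6] / 0.094 = 48762.12288
Perpetuity value at year 6: $80,100.00 / 0.094 = 852127.65957
PV of perpetuity: 852127.65957 / (1+0.094)^6 = 497050.74663
Total PV = 48762.12288 + 497050.74663 = 545812.86951

$545812.87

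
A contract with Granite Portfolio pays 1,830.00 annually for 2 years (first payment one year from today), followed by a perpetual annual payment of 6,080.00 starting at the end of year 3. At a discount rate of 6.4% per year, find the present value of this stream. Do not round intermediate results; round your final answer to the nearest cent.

87251.54

PV of 2-year annuity: 1,830.00 × [1 − (1+0.064)^−2] / 0.064 = 3336.39550
Perpetuity value at year 2: 6,080.00 / 0.064 = 95000.00000
PV of perpetuity: 95000.00000 / (1+0.064)^2 = 83915.14501
Total PV = 3336.39550 + 83915.14501 = 87251.54051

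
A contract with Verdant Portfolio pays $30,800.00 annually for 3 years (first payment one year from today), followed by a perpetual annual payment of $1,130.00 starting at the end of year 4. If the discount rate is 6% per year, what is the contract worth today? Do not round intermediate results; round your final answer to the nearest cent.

PV of 3-year annuity: $30,800.00 × [1 − (1+0.06)^−3] / 0.06 = 82328.76804
Perpetuity value at year 3: $1,130.00 / 0.06 = 18833.33333
PV of perpetuity: 18833.33333 / (1+0.06)^3 = 15812.82983
Total PV = 82328.76804 + 15812.82983 = 98141.59787

$98141.60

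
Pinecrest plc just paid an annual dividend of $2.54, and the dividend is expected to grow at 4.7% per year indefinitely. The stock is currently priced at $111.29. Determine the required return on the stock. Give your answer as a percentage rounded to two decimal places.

7.09%

D₁ = $2.54 × 1.047 = $2.6594
P = D₁/(r − g) ⇒ r = D₁/P + g = $2.6594/$111.29 + 0.047 = 0.023896 + 0.047 = 0.070896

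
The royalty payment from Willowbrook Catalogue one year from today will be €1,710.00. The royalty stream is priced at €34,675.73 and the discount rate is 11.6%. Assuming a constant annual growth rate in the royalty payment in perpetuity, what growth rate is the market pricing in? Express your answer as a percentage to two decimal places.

P = D₁/(r−g) ⇒ g = r − D₁/P = 0.116 − €1,710.00/€34,675.73 = 0.066686

6.67%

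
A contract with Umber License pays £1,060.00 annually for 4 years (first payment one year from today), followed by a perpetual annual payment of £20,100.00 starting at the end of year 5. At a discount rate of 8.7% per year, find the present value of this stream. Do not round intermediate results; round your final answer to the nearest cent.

£168941.84

PV of 4-year annuity: £1,060.00 × [1 − (1+0.087)^−4] / 0.087 = 3456.83851
Perpetuity value at year 4: £20,100.00 / 0.087 = 231034.48276
PV of perpetuity: 231034.48276 / (1+0.087)^4 = 165484.99778
Total PV = 3456.83851 + 165484.99778 = 168941.83629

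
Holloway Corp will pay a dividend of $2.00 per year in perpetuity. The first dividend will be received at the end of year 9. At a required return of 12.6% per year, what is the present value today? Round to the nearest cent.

Value at end of year 8: C / r = $2.00 / 0.126 = $15.8730
Discount to today: PV = $15.8730 / (1 + 0.126)^8 = $15.8730 / 2.584087 = $6.14

$6.14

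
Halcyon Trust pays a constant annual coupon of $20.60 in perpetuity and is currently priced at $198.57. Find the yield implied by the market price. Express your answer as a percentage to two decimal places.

10.37%

P = C/r ⇒ r = C/P = $20.60/$198.57 = 0.103742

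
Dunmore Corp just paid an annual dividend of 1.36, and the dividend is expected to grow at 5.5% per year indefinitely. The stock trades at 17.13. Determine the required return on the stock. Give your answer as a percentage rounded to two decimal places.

13.88%

D₁ = 1.36 × 1.055 = 1.4348
P = D₁/(r − g) ⇒ r = D₁/P + g = 1.4348/17.13 + 0.055 = 0.083759 + 0.055 = 0.138759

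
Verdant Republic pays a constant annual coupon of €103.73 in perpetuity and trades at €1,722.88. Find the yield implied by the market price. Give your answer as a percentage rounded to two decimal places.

P = C/r ⇒ r = C/P = €103.73/€1,722.88 = 0.060207

6.02%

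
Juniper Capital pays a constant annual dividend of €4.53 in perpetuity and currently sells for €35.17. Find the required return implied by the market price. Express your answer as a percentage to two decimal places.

P = C/r ⇒ r = C/P = €4.53/€35.17 = 0.128803

12.88%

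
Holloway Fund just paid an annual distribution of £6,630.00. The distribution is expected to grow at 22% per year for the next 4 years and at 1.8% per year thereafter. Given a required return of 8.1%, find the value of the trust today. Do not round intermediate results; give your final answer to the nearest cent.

£210016.67

D_1 = 8088.60000
D_2 = 9868.09200
D_3 = 12039.07224
D_4 = 14687.66813
Terminal value at year 4: TV = D_4×(1+g_2)/(r−g_2) = 14952.04616/0.063 = 237334.06602
P_0 = D_1/(1+r)^1 + D_2/(1+r)^2 + D_3/(1+r)^3 + D_4/(1+r)^4 + TV/(1+r)^4
    = 7482.51619 + 8444.65287 + 9530.50555 + 10755.98221 + 173803.01414 = 210016.67096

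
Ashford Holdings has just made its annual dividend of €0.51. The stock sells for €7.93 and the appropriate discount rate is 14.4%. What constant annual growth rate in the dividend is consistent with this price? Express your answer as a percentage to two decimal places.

P = D₀(1+g)/(r−g) ⇒ P(r−g) = D₀(1+g) ⇒ g(P+D₀) = P·r − D₀
g = (P·r − D₀)/(P + D₀) = (€7.93×0.144 − €0.51) / (€7.93 + €0.51) = 0.074872

7.49%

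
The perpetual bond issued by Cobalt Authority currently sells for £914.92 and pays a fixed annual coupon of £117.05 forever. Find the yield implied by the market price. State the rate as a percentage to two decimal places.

P = C/r ⇒ r = C/P = £117.05/£914.92 = 0.127935

12.79%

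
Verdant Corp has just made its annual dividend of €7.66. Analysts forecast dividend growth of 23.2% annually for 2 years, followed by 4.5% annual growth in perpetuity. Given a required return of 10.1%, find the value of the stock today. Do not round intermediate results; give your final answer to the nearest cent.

€197.14

D_1 = 9.43712
D_2 = 11.62653
Terminal value at year 2: TV = D_2×(1+g_2)/(r−g_2) = 12.14973/0.056 = 216.95939
P_0 = D_1/(1+r)^1 + D_2/(1+r)^2 + TV/(1+r)^2
    = 8.57141 + 9.59126 + 178.97971 = 197.14238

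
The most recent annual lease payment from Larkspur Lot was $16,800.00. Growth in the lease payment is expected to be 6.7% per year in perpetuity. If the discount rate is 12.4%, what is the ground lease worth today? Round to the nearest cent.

$314484.21

D₁ = D₀ × (1 + g) = $16,800.00 × 1.067 = $17,925.6000
Growing perpetuity: P = D₁ / (r − g) = $17,925.6000 / (0.124 − 0.067) = $314,484.21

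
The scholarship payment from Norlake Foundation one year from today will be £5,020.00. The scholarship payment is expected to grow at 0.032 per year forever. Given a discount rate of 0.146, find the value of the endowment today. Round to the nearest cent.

£44035.09

Growing perpetuity: P = D₁ / (r − g) = £5,020.0000 / (0.146 − 0.032) = £44,035.09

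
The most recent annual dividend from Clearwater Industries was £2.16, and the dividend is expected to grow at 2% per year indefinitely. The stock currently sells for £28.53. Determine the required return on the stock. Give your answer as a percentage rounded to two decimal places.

D₁ = £2.16 × 1.02 = £2.2032
P = D₁/(r − g) ⇒ r = D₁/P + g = £2.2032/£28.53 + 0.02 = 0.077224 + 0.02 = 0.097224

9.72%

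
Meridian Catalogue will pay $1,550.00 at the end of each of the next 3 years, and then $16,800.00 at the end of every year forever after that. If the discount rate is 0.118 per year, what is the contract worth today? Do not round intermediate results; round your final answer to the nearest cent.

$105618.70

PV of 3-year annuity: $1,550.00 × [1 − (1+0.118)^−3] / 0.118 = 3735.67056
Perpetuity value at year 3: $16,800.00 / 0.118 = 142372.88136
PV of perpetuity: 142372.88136 / (1+0.118)^3 = 101883.03267
Total PV = 3735.67056 + 101883.03267 = 105618.70323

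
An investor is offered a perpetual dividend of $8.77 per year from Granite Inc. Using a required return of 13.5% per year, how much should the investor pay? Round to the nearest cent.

$64.96

Level perpetuity: PV = C / r = $8.77 / 0.135 = $64.96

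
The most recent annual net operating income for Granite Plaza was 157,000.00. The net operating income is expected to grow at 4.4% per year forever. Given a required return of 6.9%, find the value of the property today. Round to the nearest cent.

D₁ = D₀ × (1 + g) = 157,000.00 × 1.044 = 163,908.0000
Growing perpetuity: P = D₁ / (r − g) = 163,908.0000 / (0.069 − 0.044) = 6,556,320.00

6556320.00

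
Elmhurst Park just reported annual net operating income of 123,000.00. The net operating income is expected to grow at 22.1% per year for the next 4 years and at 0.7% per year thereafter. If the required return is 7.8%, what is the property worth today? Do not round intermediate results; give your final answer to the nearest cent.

3549483.68

D_1 = 150183.00000
D_2 = 183373.44300
D_3 = 223898.97390
D_4 = 273380.64714
Terminal value at year 4: TV = D_4×(1+g_2)/(r−g_2) = 275294.31167/0.071 = 3877384.67135
P_0 = D_1/(1+r)^1 + D_2/(1+r)^2 + D_3/(1+r)^3 + D_4/(1+r)^4 + TV/(1+r)^4
    = 139316.32653 + 157797.06372 + 178729.32728 + 202438.31967 + 2871202.64663 = 3549483.68383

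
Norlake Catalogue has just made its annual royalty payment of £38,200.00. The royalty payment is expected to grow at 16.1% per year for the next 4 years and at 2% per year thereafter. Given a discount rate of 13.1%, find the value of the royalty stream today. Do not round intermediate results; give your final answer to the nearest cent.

D_1 = 44350.20000
D_2 = 51490.58220
D_3 = 59780.56593
D_4 = 69405.23705
Terminal value at year 4: TV = D_4×(1+g_2)/(r−g_2) = 70793.34179/0.111 = 637777.85397
P_0 = D_1/(1+r)^1 + D_2/(1+r)^2 + D_3/(1+r)^3 + D_4/(1+r)^4 + TV/(1+r)^4
    = 39213.26260 + 40253.40219 + 41321.13169 + 42417.18293 + 389779.51882 = 552984.49823

£552984.50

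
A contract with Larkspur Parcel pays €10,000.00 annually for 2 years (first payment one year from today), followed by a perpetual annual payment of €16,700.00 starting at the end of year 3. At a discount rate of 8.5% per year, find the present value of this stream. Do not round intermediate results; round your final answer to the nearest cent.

PV of 2-year annuity: €10,000.00 × [1 − (1+0.085)^−2] / 0.085 = 17711.14273
Perpetuity value at year 2: €16,700.00 / 0.085 = 196470.58824
PV of perpetuity: 196470.58824 / (1+0.085)^2 = 166892.97988
Total PV = 17711.14273 + 166892.97988 = 184604.12261

€184604.12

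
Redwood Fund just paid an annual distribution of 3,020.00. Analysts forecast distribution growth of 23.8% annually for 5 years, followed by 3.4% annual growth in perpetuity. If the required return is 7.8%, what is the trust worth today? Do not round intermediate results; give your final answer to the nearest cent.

D_1 = 3738.76000
D_2 = 4628.58488
D_3 = 5730.18808
D_4 = 7093.97284
D_5 = 8782.33838
Terminal value at year 5: TV = D_5×(1+g_2)/(r−g_2) = 9080.93789/0.044 = 206384.95197
P_0 = D_1/(1+r)^1 + D_2/(1+r)^2 + D_3/(1+r)^3 + D_4/(1+r)^4 + D_5/(1+r)^5 + TV/(1+r)^5
    = 3468.23748 + 3983.00371 + 4574.17309 + 5253.08561 + 6032.76436 + 141769.96247 = 165081.22671

165081.23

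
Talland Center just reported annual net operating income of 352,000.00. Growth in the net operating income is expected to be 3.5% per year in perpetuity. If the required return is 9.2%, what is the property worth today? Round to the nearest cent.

6391578.95

D₁ = D₀ × (1 + g) = 352,000.00 × 1.035 = 364,320.0000
Growing perpetuity: P = D₁ / (r − g) = 364,320.0000 / (0.092 − 0.035) = 6,391,578.95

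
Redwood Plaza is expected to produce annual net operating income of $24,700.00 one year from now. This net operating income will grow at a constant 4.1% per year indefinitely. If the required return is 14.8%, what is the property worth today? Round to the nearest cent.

Growing perpetuity: P = D₁ / (r − g) = $24,700.0000 / (0.148 − 0.041) = $230,841.12

$230841.12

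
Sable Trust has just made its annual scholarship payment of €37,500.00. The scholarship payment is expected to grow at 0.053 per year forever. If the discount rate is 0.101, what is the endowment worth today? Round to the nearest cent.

D₁ = D₀ × (1 + g) = €37,500.00 × 1.053 = €39,487.5000
Growing perpetuity: P = D₁ / (r − g) = €39,487.5000 / (0.101 − 0.053) = €822,656.25

€822656.25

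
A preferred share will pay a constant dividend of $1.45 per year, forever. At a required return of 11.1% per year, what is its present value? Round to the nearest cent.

Level perpetuity: PV = C / r = $1.45 / 0.111 = $13.06

$13.06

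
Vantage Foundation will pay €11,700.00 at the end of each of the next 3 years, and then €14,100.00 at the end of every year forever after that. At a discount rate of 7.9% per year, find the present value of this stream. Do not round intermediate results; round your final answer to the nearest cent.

€172284.80

PV of 3-year annuity: €11,700.00 × [1 − (1+0.079)^−3] / 0.079 = 30206.52382
Perpetuity value at year 3: €14,100.00 / 0.079 = 178481.01266
PV of perpetuity: 178481.01266 / (1+0.079)^3 = 142078.27883
Total PV = 30206.52382 + 142078.27883 = 172284.80264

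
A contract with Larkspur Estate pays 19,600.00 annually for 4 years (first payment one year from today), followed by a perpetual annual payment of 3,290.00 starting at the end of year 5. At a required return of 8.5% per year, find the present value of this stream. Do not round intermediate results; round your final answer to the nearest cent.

PV of 4-year annuity: 19,600.00 × [1 − (1+0.085)^−4] / 0.085 = 64201.69445
Perpetuity value at year 4: 3,290.00 / 0.085 = 38705.88235
PV of perpetuity: 38705.88235 / (1+0.085)^4 = 27929.16936
Total PV = 64201.69445 + 27929.16936 = 92130.86381

92130.86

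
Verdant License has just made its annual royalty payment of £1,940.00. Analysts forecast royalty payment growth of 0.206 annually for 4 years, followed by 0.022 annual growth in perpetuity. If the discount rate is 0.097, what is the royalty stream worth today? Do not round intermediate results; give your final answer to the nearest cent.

D_1 = 2339.64000
D_2 = 2821.60584
D_3 = 3402.85664
D_4 = 4103.84511
Terminal value at year 4: TV = D_4×(1+g_2)/(r−g_2) = 4194.12970/0.075 = 55921.72939
P_0 = D_1/(1+r)^1 + D_2/(1+r)^2 + D_3/(1+r)^3 + D_4/(1+r)^4 + TV/(1+r)^4
    = 2132.76208 + 2344.67736 + 2577.64895 + 2833.76904 + 38614.82609 = 48503.68352

£48503.68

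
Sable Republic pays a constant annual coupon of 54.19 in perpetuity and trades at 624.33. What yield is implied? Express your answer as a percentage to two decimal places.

P = C/r ⇒ r = C/P = 54.19/624.33 = 0.086797

8.68%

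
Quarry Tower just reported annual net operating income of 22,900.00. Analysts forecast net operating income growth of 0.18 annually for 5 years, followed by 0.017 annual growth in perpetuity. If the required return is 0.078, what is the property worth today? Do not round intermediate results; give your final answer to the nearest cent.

D_1 = 27022.00000
D_2 = 31885.96000
D_3 = 37625.43280
D_4 = 44398.01070
D_5 = 52389.65263
Terminal value at year 5: TV = D_5×(1+g_2)/(r−g_2) = 53280.27673/0.061 = 873447.15943
P_0 = D_1/(1+r)^1 + D_2/(1+r)^2 + D_3/(1+r)^3 + D_4/(1+r)^4 + D_5/(1+r)^5 + TV/(1+r)^5
    = 25066.79035 + 27438.60168 + 30034.83301 + 32876.71888 + 35987.50304 + 599988.37042 = 751392.81739

751392.82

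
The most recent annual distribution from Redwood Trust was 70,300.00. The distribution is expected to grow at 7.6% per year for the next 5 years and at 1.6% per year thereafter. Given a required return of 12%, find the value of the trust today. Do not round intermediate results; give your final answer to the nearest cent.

D_1 = 75642.80000
D_2 = 81391.65280
D_3 = 87577.41841
D_4 = 94233.30221
D_5 = 101395.03318
Terminal value at year 5: TV = D_5×(1+g_2)/(r−g_2) = 103017.35371/0.104 = 990551.47799
P_0 = D_1/(1+r)^1 + D_2/(1+r)^2 + D_3/(1+r)^3 + D_4/(1+r)^4 + D_5/(1+r)^5 + TV/(1+r)^5
    = 67538.21429 + 64884.92730 + 62335.87658 + 59886.96714 + 57534.26486 + 562065.51058 = 874245.76075

874245.76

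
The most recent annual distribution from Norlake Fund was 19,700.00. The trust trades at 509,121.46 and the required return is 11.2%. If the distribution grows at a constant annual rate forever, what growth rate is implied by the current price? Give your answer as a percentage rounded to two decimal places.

7.06%

P = D₀(1+g)/(r−g) ⇒ P(r−g) = D₀(1+g) ⇒ g(P+D₀) = P·r − D₀
g = (P·r − D₀)/(P + D₀) = (509,121.46×0.112 − 19,700.00) / (509,121.46 + 19,700.00) = 0.070575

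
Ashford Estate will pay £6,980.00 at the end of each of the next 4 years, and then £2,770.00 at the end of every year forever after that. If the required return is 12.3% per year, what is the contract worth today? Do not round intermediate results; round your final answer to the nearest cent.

£35227.19

PV of 4-year annuity: £6,980.00 × [1 − (1+0.123)^−4] / 0.123 = 21067.43835
Perpetuity value at year 4: £2,770.00 / 0.123 = 22520.32520
PV of perpetuity: 22520.32520 / (1+0.123)^4 = 14159.75153
Total PV = 21067.43835 + 14159.75153 = 35227.18988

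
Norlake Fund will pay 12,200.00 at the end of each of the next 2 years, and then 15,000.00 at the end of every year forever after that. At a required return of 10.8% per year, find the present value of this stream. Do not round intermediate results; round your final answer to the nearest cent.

PV of 2-year annuity: 12,200.00 × [1 − (1+0.108)^−2] / 0.108 = 20948.40282
Perpetuity value at year 2: 15,000.00 / 0.108 = 138888.88889
PV of perpetuity: 138888.88889 / (1+0.108)^2 = 113132.65591
Total PV = 20948.40282 + 113132.65591 = 134081.05873

134081.06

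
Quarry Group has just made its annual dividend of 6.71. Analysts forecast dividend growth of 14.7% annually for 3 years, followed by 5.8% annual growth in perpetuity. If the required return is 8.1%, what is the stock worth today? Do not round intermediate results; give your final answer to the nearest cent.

391.41

D_1 = 7.69637
D_2 = 8.82774
D_3 = 10.12541
Terminal value at year 3: TV = D_3×(1+g_2)/(r−g_2) = 10.71269/0.023 = 465.76903
P_0 = D_1/(1+r)^1 + D_2/(1+r)^2 + D_3/(1+r)^3 + TV/(1+r)^3
    = 7.11968 + 7.55437 + 8.01559 + 368.71731 = 391.40694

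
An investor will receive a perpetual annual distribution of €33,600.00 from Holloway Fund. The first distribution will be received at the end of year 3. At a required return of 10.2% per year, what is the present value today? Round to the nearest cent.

€271253.85

Value at end of year 2: C / r = €33,600.00 / 0.102 = €329,411.7647
Discount to today: PV = €329,411.7647 / (1 + 0.102)^2 = €329,411.7647 / 1.214404 = €271,253.85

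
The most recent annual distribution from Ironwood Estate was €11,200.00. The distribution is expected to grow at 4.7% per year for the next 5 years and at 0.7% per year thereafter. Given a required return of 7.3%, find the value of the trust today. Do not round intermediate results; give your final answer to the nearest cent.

€203218.84

D_1 = 11726.40000
D_2 = 12277.54080
D_3 = 12854.58522
D_4 = 13458.75072
D_5 = 14091.31201
Terminal value at year 5: TV = D_5×(1+g_2)/(r−g_2) = 14189.95119/0.066 = 214999.26047
P_0 = D_1/(1+r)^1 + D_2/(1+r)^2 + D_3/(1+r)^3 + D_4/(1+r)^4 + D_5/(1+r)^5 + TV/(1+r)^5
    = 10928.61137 + 10663.79879 + 10405.40292 + 10153.26828 + 9907.24314 + 151160.51269 = 203218.83719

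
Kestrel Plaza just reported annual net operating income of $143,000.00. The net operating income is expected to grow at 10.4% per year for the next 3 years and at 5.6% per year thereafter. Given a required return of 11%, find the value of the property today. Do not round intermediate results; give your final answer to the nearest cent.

D_1 = 157872.00000
D_2 = 174290.68800
D_3 = 192416.91955
Terminal value at year 3: TV = D_3×(1+g_2)/(r−g_2) = 203192.26705/0.054 = 3762819.76013
P_0 = D_1/(1+r)^1 + D_2/(1+r)^2 + D_3/(1+r)^3 + TV/(1+r)^3
    = 142227.02703 + 141458.23229 + 140693.59319 + 2751341.37799 = 3175720.23050

$3175720.23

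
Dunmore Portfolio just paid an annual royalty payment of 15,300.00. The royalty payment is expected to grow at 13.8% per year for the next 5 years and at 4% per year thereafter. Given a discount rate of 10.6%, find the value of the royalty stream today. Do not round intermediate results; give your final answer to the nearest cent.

D_1 = 17411.40000
D_2 = 19814.17320
D_3 = 22548.52910
D_4 = 25660.22612
D_5 = 29201.33732
Terminal value at year 5: TV = D_5×(1+g_2)/(r−g_2) = 30369.39081/0.066 = 460142.28507
P_0 = D_1/(1+r)^1 + D_2/(1+r)^2 + D_3/(1+r)^3 + D_4/(1+r)^4 + D_5/(1+r)^5 + TV/(1+r)^5
    = 15742.67631 + 16198.16062 + 16666.82349 + 17149.04623 + 17645.22117 + 278045.90933 = 361447.83715

361447.84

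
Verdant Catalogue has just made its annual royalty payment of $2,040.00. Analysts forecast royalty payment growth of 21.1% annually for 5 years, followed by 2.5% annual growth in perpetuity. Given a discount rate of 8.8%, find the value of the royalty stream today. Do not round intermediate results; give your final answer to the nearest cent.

D_1 = 2470.44000
D_2 = 2991.70284
D_3 = 3622.95214
D_4 = 4387.39504
D_5 = 5313.13539
Terminal value at year 5: TV = D_5×(1+g_2)/(r−g_2) = 5445.96378/0.063 = 86443.86951
P_0 = D_1/(1+r)^1 + D_2/(1+r)^2 + D_3/(1+r)^3 + D_4/(1+r)^4 + D_5/(1+r)^5 + TV/(1+r)^5
    = 2270.62500 + 2527.32250 + 2813.04002 + 3131.05833 + 3485.02908 + 56700.86995 = 70927.94488

$70927.94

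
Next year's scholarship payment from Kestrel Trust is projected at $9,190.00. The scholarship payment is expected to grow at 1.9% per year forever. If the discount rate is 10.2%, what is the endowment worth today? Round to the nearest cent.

$110722.89

Growing perpetuity: P = D₁ / (r − g) = $9,190.0000 / (0.102 − 0.019) = $110,722.89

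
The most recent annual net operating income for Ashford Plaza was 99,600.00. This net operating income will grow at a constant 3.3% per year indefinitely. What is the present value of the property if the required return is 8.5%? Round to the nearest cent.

D₁ = D₀ × (1 + g) = 99,600.00 × 1.033 = 102,886.8000
Growing perpetuity: P = D₁ / (r − g) = 102,886.8000 / (0.085 − 0.033) = 1,978,592.31

1978592.31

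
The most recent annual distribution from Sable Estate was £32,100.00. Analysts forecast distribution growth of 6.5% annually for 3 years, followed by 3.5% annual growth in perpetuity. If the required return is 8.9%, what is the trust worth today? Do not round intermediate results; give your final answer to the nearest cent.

D_1 = 34186.50000
D_2 = 36408.62250
D_3 = 38775.18296
Terminal value at year 3: TV = D_3×(1+g_2)/(r−g_2) = 40132.31437/0.054 = 743191.00678
P_0 = D_1/(1+r)^1 + D_2/(1+r)^2 + D_3/(1+r)^3 + TV/(1+r)^3
    = 31392.56198 + 30700.71489 + 30024.11511 + 575462.20628 = 667579.59826

£667579.60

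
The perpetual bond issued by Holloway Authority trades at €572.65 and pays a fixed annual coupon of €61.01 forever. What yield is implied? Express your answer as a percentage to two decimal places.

P = C/r ⇒ r = C/P = €61.01/€572.65 = 0.106540

10.65%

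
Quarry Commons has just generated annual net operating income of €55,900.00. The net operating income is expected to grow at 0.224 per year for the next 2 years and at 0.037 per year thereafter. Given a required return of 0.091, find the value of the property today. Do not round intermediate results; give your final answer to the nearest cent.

€1484244.91

D_1 = 68421.60000
D_2 = 83748.03840
Terminal value at year 2: TV = D_2×(1+g_2)/(r−g_2) = 86846.71582/0.054 = 1608272.51520
P_0 = D_1/(1+r)^1 + D_2/(1+r)^2 + TV/(1+r)^2
    = 62714.57379 + 70359.88846 + 1351170.45068 = 1484244.91292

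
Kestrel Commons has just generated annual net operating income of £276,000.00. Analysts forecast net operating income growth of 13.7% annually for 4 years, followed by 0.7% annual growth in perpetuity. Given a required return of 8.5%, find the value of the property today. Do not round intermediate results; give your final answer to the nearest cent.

D_1 = 313812.00000
D_2 = 356804.24400
D_3 = 405686.42543
D_4 = 461265.46571
Terminal value at year 4: TV = D_4×(1+g_2)/(r−g_2) = 464494.32397/0.078 = 5955055.43553
P_0 = D_1/(1+r)^1 + D_2/(1+r)^2 + D_3/(1+r)^3 + D_4/(1+r)^4 + TV/(1+r)^4
    = 289227.64977 + 303089.25142 + 317615.18789 + 332837.29828 + 4297014.86367 = 5539784.25103

£5539784.25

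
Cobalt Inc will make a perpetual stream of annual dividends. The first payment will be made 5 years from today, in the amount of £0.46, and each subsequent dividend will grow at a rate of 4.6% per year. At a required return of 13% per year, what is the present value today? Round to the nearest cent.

Value at end of year 4: C₁ / (r − g) = £0.46 / (0.13 − 0.046) = £5.4762
Discount to today: PV = £5.4762 / (1 + 0.13)^4 = £5.4762 / 1.630474 = £3.36

£3.36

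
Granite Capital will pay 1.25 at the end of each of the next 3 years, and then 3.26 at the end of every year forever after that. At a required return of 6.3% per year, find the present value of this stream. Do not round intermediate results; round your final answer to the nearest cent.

46.40

PV of 3-year annuity: 1.25 × [1 − (1+0.063)^−3] / 0.063 = 3.32281
Perpetuity value at year 3: 3.26 / 0.063 = 51.74603
PV of perpetuity: 51.74603 / (1+0.063)^3 = 43.08015
Total PV = 3.32281 + 43.08015 = 46.40296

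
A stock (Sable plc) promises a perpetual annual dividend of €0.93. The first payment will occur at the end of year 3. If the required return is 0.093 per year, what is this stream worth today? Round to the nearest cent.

€8.37

Value at end of year 2: C / r = €0.93 / 0.093 = €10.0000
Discount to today: PV = €10.0000 / (1 + 0.093)^2 = €10.0000 / 1.194649 = €8.37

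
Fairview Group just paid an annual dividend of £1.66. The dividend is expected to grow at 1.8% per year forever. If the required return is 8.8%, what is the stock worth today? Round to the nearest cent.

£24.14

D₁ = D₀ × (1 + g) = £1.66 × 1.018 = £1.6899
Growing perpetuity: P = D₁ / (r − g) = £1.6899 / (0.088 − 0.018) = £24.14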